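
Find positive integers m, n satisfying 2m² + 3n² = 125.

Try small values of m and check whether (125 - 2m²)/3 is a perfect square.
m = 7: 2·7² = 98, so 3n² = 125 - 98 = 27, giving n² = 9, n = 3.
Check: 2·7² + 3·3² = 98 + 27 = 125 ✓

m = 7, n = 3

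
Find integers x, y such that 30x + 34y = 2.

Step 1: Check solvability.
gcd(30, 34) = 2
Since 2 divides 2, solutions exist.

Step 2: Apply extended Euclidean algorithm to find gcd.
We find integers such that 30*x0 + 34*y0 = 2

Step 3: Scale the particular solution.
Multiply by 2/2 = 1:
x = 8, y = -7

Step 4: Verify.
30*(8) + 34*(-7) = 2 = 2 ✓

x = 8, y = -7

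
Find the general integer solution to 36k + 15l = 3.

Step 1: Compute gcd(36, 15) = 3.
Since 3 divides 3, solutions exist.

Step 2: Find a particular solution using extended Euclidean algorithm.
We get k₀ = -2, l₀ = 5.
Check: 36*-2 + 15*5 = 3 = 3 ✓

Step 3: Write the general solution.
k = -2 + (15/3)t = -2 + 5t
l = 5 - (36/3)t = 5 - 12t
for any integer t.

k = -2 + 5t, l = 5 - 12t for integer t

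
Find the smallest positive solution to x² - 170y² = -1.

We need x² = 170y² - 1. Try successive y:
y = 1: x² = 170·1² - 1 = 169 = 13² ✓
Check: 13² - 170·1² = 169 - 170 = -1 ✓

x = 13, y = 1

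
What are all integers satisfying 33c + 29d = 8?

Step 1: Compute gcd(33, 29) = 1.
Since 1 divides 8, solutions exist.

Step 2: Find a particular solution using extended Euclidean algorithm.
We get c₀ = -56, d₀ = 64.
Check: 33*-56 + 29*64 = 8 = 8 ✓

Step 3: Write the general solution.
c = -56 + (29/1)t = -56 + 29t
d = 64 - (33/1)t = 64 - 33t
for any integer t.

c = -56 + 29t, d = 64 - 33t for integer t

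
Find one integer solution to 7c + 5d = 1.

Step 1: Check solvability.
gcd(7, 5) = 1
Since 1 divides 1, solutions exist.

Step 2: Apply extended Euclidean algorithm to find gcd.
We find integers such that 7*x0 + 5*y0 = 1

Step 3: Scale the particular solution.
Multiply by 1/1 = 1:
c = -2, d = 3

Step 4: Verify.
7*(-2) + 5*(3) = 1 = 1 ✓

c = -2, d = 3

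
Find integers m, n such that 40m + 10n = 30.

Step 1: Check solvability.
gcd(40, 10) = 10
Since 10 divides 30, solutions exist.

Step 2: Apply extended Euclidean algorithm to find gcd.
We find integers such that 40*x0 + 10*y0 = 10

Step 3: Scale the particular solution.
Multiply by 30/10 = 3:
m = 0, n = 3

Step 4: Verify.
40*(0) + 10*(3) = 30 = 30 ✓

m = 0, n = 3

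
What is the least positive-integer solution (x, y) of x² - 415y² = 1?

We seek the smallest positive integers (x, y) with x² - 415y² = 1, i.e., x² = 415y² + 1.
Try successive y values:
y = 1: x² = 415·1² + 1 = 416, not a perfect square
y = 2: x² = 415·2² + 1 = 1661, not a perfect square
y = 3: x² = 415·3² + 1 = 3736, not a perfect square
... continuing the search (or via continued fractions) ...
y = 903849: x² = 415·903849² + 1 = 339031351142416, x = 18412804 ✓

Verify: 18412804² - 415·903849² = 339031351142416 - 339031351142415 = 1 ✓

x = 18412804, y = 903849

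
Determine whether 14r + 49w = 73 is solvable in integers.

Step 1: Compute gcd(14, 49).
gcd(14, 49) = 7

Step 2: Check divisibility.
Does 7 divide 73? 73 = 7 x 10 + 3, so no.

By the theorem on linear Diophantine equations, 14r + 49w = 73 has integer solutions if and only if gcd(14, 49) divides 73. Since 7 does not divide 73, no solutions exist.

No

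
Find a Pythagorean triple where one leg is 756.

We need the other leg and hypotenuse such that 756² + x² = c².
Take x = 10192, c = 10220: 756² + 10192² = 571536 + 103876864 = 104448400 = 10220² ✓
Triple: (756, 10192, 10220)

(756, 10192, 10220)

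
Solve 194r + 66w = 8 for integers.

Step 1: Check solvability.
gcd(194, 66) = 2
Since 2 divides 8, solutions exist.

Step 2: Apply extended Euclidean algorithm to find gcd.
We find integers such that 194*x0 + 66*y0 = 2

Step 3: Scale the particular solution.
Multiply by 8/2 = 4:
r = 64, w = -188

Step 4: Verify.
194*(64) + 66*(-188) = 8 = 8 ✓

r = 64, w = -188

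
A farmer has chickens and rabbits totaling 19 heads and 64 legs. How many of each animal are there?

Let c = chickens, r = rabbits.
Heads: c + r = 19
Legs: 2c + 4r = 64
From the first equation, c = 19 - r. Substitute:
2(19 - r) + 4r = 64
38 + 2r = 64
r = (64 - 38)/2 = 13
c = 19 - 13 = 6

Chickens: 6, Rabbits: 13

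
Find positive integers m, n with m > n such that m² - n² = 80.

Factor: m² - n² = (m+n)(m-n) = 80.
We need two factors of 80 with the same parity.
Use m+n = 40 and m-n = 2 (product 40·2 = 80).
Adding: 2m = 42, so m = 21.
Subtracting: 2n = 38, so n = 19.
Check: 21² - 19² = 441 - 361 = 80 ✓

m = 21, n = 19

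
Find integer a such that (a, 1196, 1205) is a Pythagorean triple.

a² = c² - b² = 1205² - 1196² = 1452025 - 1430416 = 21609
a = sqrt(21609) = 147

147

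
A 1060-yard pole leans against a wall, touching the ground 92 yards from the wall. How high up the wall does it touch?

The ladder, wall, and ground form a right triangle with hypotenuse 1060 and one leg 92.
By the Pythagorean theorem: h² = 1060² - 92² = 1123600 - 8464 = 1115136
h = √1115136 = 1056 yards

1056 yards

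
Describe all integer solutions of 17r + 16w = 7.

Step 1: Compute gcd(17, 16) = 1.
Since 1 divides 7, solutions exist.

Step 2: Find a particular solution using extended Euclidean algorithm.
We get r₀ = 7, w₀ = -7.
Check: 17*7 + 16*-7 = 7 = 7 ✓

Step 3: Write the general solution.
r = 7 + (16/1)t = 7 + 16t
w = -7 - (17/1)t = -7 - 17t
for any integer t.

r = 7 + 16t, w = -7 - 17t for integer t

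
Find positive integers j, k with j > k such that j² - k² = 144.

Factor: j² - k² = (j+k)(j-k) = 144.
We need two factors of 144 with the same parity.
Use j+k = 72 and j-k = 2 (product 72·2 = 144).
Adding: 2j = 74, so j = 37.
Subtracting: 2k = 70, so k = 35.
Check: 37² - 35² = 1369 - 1225 = 144 ✓

j = 37, k = 35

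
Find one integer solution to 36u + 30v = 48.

Step 1: Check solvability.
gcd(36, 30) = 6
Since 6 divides 48, solutions exist.

Step 2: Apply extended Euclidean algorithm to find gcd.
We find integers such that 36*x0 + 30*y0 = 6

Step 3: Scale the particular solution.
Multiply by 48/6 = 8:
u = 8, v = -8

Step 4: Verify.
36*(8) + 30*(-8) = 48 = 48 ✓

u = 8, v = -8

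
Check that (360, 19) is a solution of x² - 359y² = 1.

Compute x² = 360² = 129600
Compute 359y² = 359·19² = 359·361 = 129599
x² - 359y² = 129600 - 129599 = 1
Since this equals 1, (360, 19) is a solution.

Yes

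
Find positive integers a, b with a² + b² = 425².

We need a² + b² = 425² = 180625.
Trying: 297² + 304² = 88209 + 92416 = 180625 ✓

(297, 304, 425)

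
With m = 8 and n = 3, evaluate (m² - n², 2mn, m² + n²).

a = m² - n² = 64 - 9 = 55
b = 2mn = 2·8·3 = 48
c = m² + n² = 64 + 9 = 73
Verify: 55² + 48² = 3025 + 2304 = 5329 = 73² ✓

(55, 48, 73)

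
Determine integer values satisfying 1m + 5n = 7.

Step 1: Check solvability.
gcd(1, 5) = 1
Since 1 divides 7, solutions exist.

Step 2: Apply extended Euclidean algorithm to find gcd.
We find integers such that 1*x0 + 5*y0 = 1

Step 3: Scale the particular solution.
Multiply by 7/1 = 7:
m = 7, n = 0

Step 4: Verify.
1*(7) + 5*(0) = 7 = 7 ✓

m = 7, n = 0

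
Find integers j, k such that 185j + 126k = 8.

Step 1: Check solvability.
gcd(185, 126) = 1
Since 1 divides 8, solutions exist.

Step 2: Apply extended Euclidean algorithm to find gcd.
We find integers such that 185*x0 + 126*y0 = 1

Step 3: Scale the particular solution.
Multiply by 8/1 = 8:
j = 376, k = -552

Step 4: Verify.
185*(376) + 126*(-552) = 8 = 8 ✓

j = 376, k = -552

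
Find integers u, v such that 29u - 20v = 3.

Step 1: Check solvability.
gcd(29, 20) = 1
Since 1 divides 3, solutions exist.

Step 2: Apply extended Euclidean algorithm to find gcd.
We find integers such that 29*x0 + 20*y0 = 1

Step 3: Scale the particular solution.
Multiply by 3/1 = 3:
u = 27, v = 39

Step 4: Verify.
29*(27) - 20*(39) = 3 = 3 ✓

u = 27, v = 39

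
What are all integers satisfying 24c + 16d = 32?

Step 1: Compute gcd(24, 16) = 8.
Since 8 divides 32, solutions exist.

Step 2: Find a particular solution using extended Euclidean algorithm.
We get c₀ = 4, d₀ = -4.
Check: 24*4 + 16*-4 = 32 = 32 ✓

Step 3: Write the general solution.
c = 4 + (16/8)t = 4 + 2t
d = -4 - (24/8)t = -4 - 3t
for any integer t.

c = 4 + 2t, d = -4 - 3t for integer t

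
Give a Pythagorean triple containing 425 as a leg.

We need the other leg and hypotenuse such that 425² + x² = c².
Take x = 168, c = 457: 425² + 168² = 180625 + 28224 = 208849 = 457² ✓
Triple: (425, 168, 457)

(425, 168, 457)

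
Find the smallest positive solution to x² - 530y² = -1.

We need x² = 530y² - 1. Try successive y:
y = 1: x² = 530·1² - 1 = 529 = 23² ✓
Check: 23² - 530·1² = 529 - 530 = -1 ✓

x = 23, y = 1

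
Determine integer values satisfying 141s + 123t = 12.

Step 1: Check solvability.
gcd(141, 123) = 3
Since 3 divides 12, solutions exist.

Step 2: Apply extended Euclidean algorithm to find gcd.
We find integers such that 141*x0 + 123*y0 = 3

Step 3: Scale the particular solution.
Multiply by 12/3 = 4:
s = 28, t = -32

Step 4: Verify.
141*(28) + 123*(-32) = 12 = 12 ✓

s = 28, t = -32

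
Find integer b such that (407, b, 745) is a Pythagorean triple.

b² = c² - a² = 745² - 407² = 555025 - 165649 = 389376
b = sqrt(389376) = 624

624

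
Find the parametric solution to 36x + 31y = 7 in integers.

Step 1: Compute gcd(36, 31) = 1.
Since 1 divides 7, solutions exist.

Step 2: Find a particular solution using extended Euclidean algorithm.
We get x₀ = -42, y₀ = 49.
Check: 36*-42 + 31*49 = 7 = 7 ✓

Step 3: Write the general solution.
x = -42 + (31/1)t = -42 + 31t
y = 49 - (36/1)t = 49 - 36t
for any integer t.

x = -42 + 31t, y = 49 - 36t for integer t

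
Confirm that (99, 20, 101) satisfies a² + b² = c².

Compute a² + b² = 99² + 20² = 9801 + 400 = 10201
Compute c² = 101² = 10201
Since 10201 = 10201, confirmed.

Yes, it is a Pythagorean triple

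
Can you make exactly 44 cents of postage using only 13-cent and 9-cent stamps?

We need non-negative x, y with 13x + 9y = 44.
gcd(13, 9) = 1 divides 44, so integer solutions exist.
Search for a non-negative one: x = 2 gives 9y = 44 - 26 = 18, so y = 2.
Check: 13·2 + 9·2 = 44 ✓

Yes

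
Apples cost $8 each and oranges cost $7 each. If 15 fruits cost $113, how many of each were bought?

Let a = apples, o = oranges.
a + o = 15
8a + 7o = 113
Substitute o = 15 - a:
8a + 7(15 - a) = 113
(8 - 7)a = 113 - 105
1a = 8
a = 8, o = 15 - 8 = 7

Apples: 8, Oranges: 7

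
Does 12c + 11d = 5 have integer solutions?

Step 1: Compute gcd(12, 11).
gcd(12, 11) = 1

Step 2: Check divisibility.
Does 1 divide 5? 5 = 1 x 5, so yes.

By the theorem on linear Diophantine equations, 12c + 11d = 5 has integer solutions if and only if gcd(12, 11) divides 5. Since 1 | 5, solutions exist.

Yes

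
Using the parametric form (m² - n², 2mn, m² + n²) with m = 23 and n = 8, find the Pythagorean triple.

a = m² - n² = 23² - 8² = 529 - 64 = 465
b = 2mn = 2·23·8 = 368
c = m² + n² = 529 + 64 = 593
Verify: 465² + 368² = 216225 + 135424 = 351649 = 593² ✓

(465, 368, 593)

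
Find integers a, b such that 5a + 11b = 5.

Step 1: Check solvability.
gcd(5, 11) = 1
Since 1 divides 5, solutions exist.

Step 2: Apply extended Euclidean algorithm to find gcd.
We find integers such that 5*x0 + 11*y0 = 1

Step 3: Scale the particular solution.
Multiply by 5/1 = 5:
a = -10, b = 5

Step 4: Verify.
5*(-10) + 11*(5) = 5 = 5 ✓

a = -10, b = 5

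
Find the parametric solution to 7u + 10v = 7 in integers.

Step 1: Compute gcd(7, 10) = 1.
Since 1 divides 7, solutions exist.

Step 2: Find a particular solution using extended Euclidean algorithm.
We get u₀ = 21, v₀ = -14.
Check: 7*21 + 10*-14 = 7 = 7 ✓

Step 3: Write the general solution.
u = 21 + (10/1)t = 21 + 10t
v = -14 - (7/1)t = -14 - 7t
for any integer t.

u = 21 + 10t, v = -14 - 7t for integer t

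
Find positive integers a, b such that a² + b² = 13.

Search for a with 13 - a² a perfect square.
a = 2: 13 - 2² = 13 - 4 = 9 = 3² ✓
So a = 2, b = 3.

a = 2, b = 3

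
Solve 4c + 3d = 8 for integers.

Step 1: Check solvability.
gcd(4, 3) = 1
Since 1 divides 8, solutions exist.

Step 2: Apply extended Euclidean algorithm to find gcd.
We find integers such that 4*x0 + 3*y0 = 1

Step 3: Scale the particular solution.
Multiply by 8/1 = 8:
c = 8, d = -8

Step 4: Verify.
4*(8) + 3*(-8) = 8 = 8 ✓

c = 8, d = -8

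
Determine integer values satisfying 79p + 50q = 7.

Step 1: Check solvability.
gcd(79, 50) = 1
Since 1 divides 7, solutions exist.

Step 2: Apply extended Euclidean algorithm to find gcd.
We find integers such that 79*x0 + 50*y0 = 1

Step 3: Scale the particular solution.
Multiply by 7/1 = 7:
p = 133, q = -210

Step 4: Verify.
79*(133) + 50*(-210) = 7 = 7 ✓

p = 133, q = -210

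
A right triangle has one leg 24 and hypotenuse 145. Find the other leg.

a² = c² - b² = 21025 - 576 = 20449
a = 143

143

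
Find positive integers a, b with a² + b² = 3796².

We need a² + b² = 3796² = 14409616.
Trying: 3404² + 1680² = 11587216 + 2822400 = 14409616 ✓

(3404, 1680, 3796)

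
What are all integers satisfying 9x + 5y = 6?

Step 1: Compute gcd(9, 5) = 1.
Since 1 divides 6, solutions exist.

Step 2: Find a particular solution using extended Euclidean algorithm.
We get x₀ = -6, y₀ = 12.
Check: 9*-6 + 5*12 = 6 = 6 ✓

Step 3: Write the general solution.
x = -6 + (5/1)t = -6 + 5t
y = 12 - (9/1)t = 12 - 9t
for any integer t.

x = -6 + 5t, y = 12 - 9t for integer t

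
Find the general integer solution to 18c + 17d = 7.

Step 1: Compute gcd(18, 17) = 1.
Since 1 divides 7, solutions exist.

Step 2: Find a particular solution using extended Euclidean algorithm.
We get c₀ = 7, d₀ = -7.
Check: 18*7 + 17*-7 = 7 = 7 ✓

Step 3: Write the general solution.
c = 7 + (17/1)t = 7 + 17t
d = -7 - (18/1)t = -7 - 18t
for any integer t.

c = 7 + 17t, d = -7 - 18t for integer t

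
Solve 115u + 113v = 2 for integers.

Step 1: Check solvability.
gcd(115, 113) = 1
Since 1 divides 2, solutions exist.

Step 2: Apply extended Euclidean algorithm to find gcd.
We find integers such that 115*x0 + 113*y0 = 1

Step 3: Scale the particular solution.
Multiply by 2/1 = 2:
u = -112, v = 114

Step 4: Verify.
115*(-112) + 113*(114) = 2 = 2 ✓

u = -112, v = 114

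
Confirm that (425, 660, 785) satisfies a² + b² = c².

Compute a² + b² = 425² + 660² = 180625 + 435600 = 616225
Compute c² = 785² = 616225
Since 616225 = 616225, confirmed.

Yes, it is a Pythagorean triple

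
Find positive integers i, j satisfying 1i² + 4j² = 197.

Try small values of i and check whether (197 - 1i²)/4 is a perfect square.
i = 1: 1·1² = 1, so 4j² = 197 - 1 = 196, giving j² = 49, j = 7.
Check: 1·1² + 4·7² = 1 + 196 = 197 ✓

i = 1, j = 7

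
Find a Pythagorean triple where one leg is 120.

We need the other leg and hypotenuse such that 120² + x² = c².
Take x = 119, c = 169: 120² + 119² = 14400 + 14161 = 28561 = 169² ✓
Triple: (119, 120, 169)

(119, 120, 169)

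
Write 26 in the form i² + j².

We need to find integers i, j > 0 such that i² + j² = 26.
Trying i = 1: j² = 26 - 1² = 26 - 1 = 25
j = 5
Check: 1² + 5² = 1 + 25 = 26 ✓

26 = 1² + 5²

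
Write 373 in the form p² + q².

We need to find integers p, q > 0 such that p² + q² = 373.
Trying p = 7: q² = 373 - 7² = 373 - 49 = 324
q = 18
Check: 7² + 18² = 49 + 324 = 373 ✓

373 = 7² + 18²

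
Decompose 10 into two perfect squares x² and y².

We need to find integers x, y > 0 such that x² + y² = 10.
Trying x = 1: y² = 10 - 1² = 10 - 1 = 9
y = 3
Check: 1² + 3² = 1 + 9 = 10 ✓

10 = 1² + 3²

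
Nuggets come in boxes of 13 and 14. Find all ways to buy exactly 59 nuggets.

We need non-negative integers (x, y) with 13x + 14y = 59.
For each x in 0..4, check if 59 - 13x is a non-negative multiple of 14.
No x yields an integer y ≥ 0.

No solution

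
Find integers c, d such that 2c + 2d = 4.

Step 1: Check solvability.
gcd(2, 2) = 2
Since 2 divides 4, solutions exist.

Step 2: Apply extended Euclidean algorithm to find gcd.
We find integers such that 2*x0 + 2*y0 = 2

Step 3: Scale the particular solution.
Multiply by 4/2 = 2:
c = 0, d = 2

Step 4: Verify.
2*(0) + 2*(2) = 4 = 4 ✓

c = 0, d = 2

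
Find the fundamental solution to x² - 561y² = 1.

We seek the smallest positive integers (x, y) with x² - 561y² = 1, i.e., x² = 561y² + 1.
Try successive y values:
y = 1: x² = 561·1² + 1 = 562, not a perfect square
y = 2: x² = 561·2² + 1 = 2245, not a perfect square
y = 3: x² = 561·3² + 1 = 5050, not a perfect square
... continuing the search (or via continued fractions) ...
y = 22072: x² = 561·22072² + 1 = 273304156225, x = 522785 ✓

Verify: 522785² - 561·22072² = 273304156225 - 273304156224 = 1 ✓

x = 522785, y = 22072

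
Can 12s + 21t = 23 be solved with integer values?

Step 1: Compute gcd(12, 21).
gcd(12, 21) = 3

Step 2: Check divisibility.
Does 3 divide 23? 23 = 3 x 7 + 2, so no.

By the theorem on linear Diophantine equations, 12s + 21t = 23 has integer solutions if and only if gcd(12, 21) divides 23. Since 3 does not divide 23, no solutions exist.

No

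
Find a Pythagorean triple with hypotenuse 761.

We need a² + b² = 761² = 579121.
Trying: 39² + 760² = 1521 + 577600 = 579121 ✓

(39, 760, 761)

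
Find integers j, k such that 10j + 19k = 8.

Step 1: Check solvability.
gcd(10, 19) = 1
Since 1 divides 8, solutions exist.

Step 2: Apply extended Euclidean algorithm to find gcd.
We find integers such that 10*x0 + 19*y0 = 1

Step 3: Scale the particular solution.
Multiply by 8/1 = 8:
j = 16, k = -8

Step 4: Verify.
10*(16) + 19*(-8) = 8 = 8 ✓

j = 16, k = -8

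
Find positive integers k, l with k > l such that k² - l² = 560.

Factor: k² - l² = (k+l)(k-l) = 560.
We need two factors of 560 with the same parity.
Use k+l = 280 and k-l = 2 (product 280·2 = 560).
Adding: 2k = 282, so k = 141.
Subtracting: 2l = 278, so l = 139.
Check: 141² - 139² = 19881 - 19321 = 560 ✓

k = 141, l = 139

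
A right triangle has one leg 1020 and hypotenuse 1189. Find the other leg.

a² = c² - b² = 1413721 - 1040400 = 373321
a = 611

611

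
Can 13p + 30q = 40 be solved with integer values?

Step 1: Compute gcd(13, 30).
gcd(13, 30) = 1

Step 2: Check divisibility.
Does 1 divide 40? 40 = 1 x 40, so yes.

By the theorem on linear Diophantine equations, 13p + 30q = 40 has integer solutions if and only if gcd(13, 30) divides 40. Since 1 | 40, solutions exist.

Yes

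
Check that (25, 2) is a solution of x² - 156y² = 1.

Compute x² = 25² = 625
Compute 156y² = 156·2² = 156·4 = 624
x² - 156y² = 625 - 624 = 1
Since this equals 1, (25, 2) is a solution.

Yes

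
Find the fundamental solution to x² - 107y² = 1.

We seek the smallest positive integers (x, y) with x² - 107y² = 1, i.e., x² = 107y² + 1.
Try successive y values:
y = 1: x² = 107·1² + 1 = 108, not a perfect square
y = 2: x² = 107·2² + 1 = 429, not a perfect square
y = 3: x² = 107·3² + 1 = 964, not a perfect square
... continuing the search (or via continued fractions) ...
y = 93: x² = 107·93² + 1 = 925444, x = 962 ✓

Verify: 962² - 107·93² = 925444 - 925443 = 1 ✓

x = 962, y = 93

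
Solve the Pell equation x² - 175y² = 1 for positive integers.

We seek the smallest positive integers (x, y) with x² - 175y² = 1, i.e., x² = 175y² + 1.
Try successive y values:
y = 1: x² = 175·1² + 1 = 176, not a perfect square
y = 2: x² = 175·2² + 1 = 701, not a perfect square
y = 3: x² = 175·3² + 1 = 1576, not a perfect square
... continuing the search (or via continued fractions) ...
y = 153: x² = 175·153² + 1 = 4096576, x = 2024 ✓

Verify: 2024² - 175·153² = 4096576 - 4096575 = 1 ✓

x = 2024, y = 153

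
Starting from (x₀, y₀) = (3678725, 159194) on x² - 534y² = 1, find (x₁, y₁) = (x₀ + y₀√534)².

Solutions to x² - Dy² = 1 are generated by powers of (x₀ + y₀√D).
The next solution satisfies x₁ + y₁√534 = (x₀ + y₀√534)², giving:
x₁ = x₀² + 534y₀² = 3678725² + 534·159194² = 13533017625625 + 13533017625624 = 27066035251249
y₁ = 2x₀y₀ = 2·3678725·159194 = 1171261895300

Verify: 27066035251249² - 534·1171261895300² = 732570264221853518556060001 - 732570264221853518556060000 = 1 ✓

x = 27066035251249, y = 1171261895300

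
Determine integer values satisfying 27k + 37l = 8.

Step 1: Check solvability.
gcd(27, 37) = 1
Since 1 divides 8, solutions exist.

Step 2: Apply extended Euclidean algorithm to find gcd.
We find integers such that 27*x0 + 37*y0 = 1

Step 3: Scale the particular solution.
Multiply by 8/1 = 8:
k = 88, l = -64

Step 4: Verify.
27*(88) + 37*(-64) = 8 = 8 ✓

k = 88, l = -64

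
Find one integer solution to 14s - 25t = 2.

Step 1: Check solvability.
gcd(14, 25) = 1
Since 1 divides 2, solutions exist.

Step 2: Apply extended Euclidean algorithm to find gcd.
We find integers such that 14*x0 + 25*y0 = 1

Step 3: Scale the particular solution.
Multiply by 2/1 = 2:
s = 18, t = 10

Step 4: Verify.
14*(18) - 25*(10) = 2 = 2 ✓

s = 18, t = 10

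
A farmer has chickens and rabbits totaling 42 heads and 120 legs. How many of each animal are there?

Let c = chickens, r = rabbits.
Heads: c + r = 42
Legs: 2c + 4r = 120
From the first equation, c = 42 - r. Substitute:
2(42 - r) + 4r = 120
84 + 2r = 120
r = (120 - 84)/2 = 18
c = 42 - 18 = 24

Chickens: 24, Rabbits: 18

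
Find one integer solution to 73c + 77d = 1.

Step 1: Check solvability.
gcd(73, 77) = 1
Since 1 divides 1, solutions exist.

Step 2: Apply extended Euclidean algorithm to find gcd.
We find integers such that 73*x0 + 77*y0 = 1

Step 3: Scale the particular solution.
Multiply by 1/1 = 1:
c = 19, d = -18

Step 4: Verify.
73*(19) + 77*(-18) = 1 = 1 ✓

c = 19, d = -18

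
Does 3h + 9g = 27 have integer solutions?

Step 1: Compute gcd(3, 9).
gcd(3, 9) = 3

Step 2: Check divisibility.
Does 3 divide 27? 27 = 3 x 9, so yes.

By the theorem on linear Diophantine equations, 3h + 9g = 27 has integer solutions if and only if gcd(3, 9) divides 27. Since 3 | 27, solutions exist.

Yes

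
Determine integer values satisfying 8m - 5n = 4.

Step 1: Check solvability.
gcd(8, 5) = 1
Since 1 divides 4, solutions exist.

Step 2: Apply extended Euclidean algorithm to find gcd.
We find integers such that 8*x0 + 5*y0 = 1

Step 3: Scale the particular solution.
Multiply by 4/1 = 4:
m = 8, n = 12

Step 4: Verify.
8*(8) - 5*(12) = 4 = 4 ✓

m = 8, n = 12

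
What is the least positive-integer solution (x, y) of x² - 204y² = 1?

We seek the smallest positive integers (x, y) with x² - 204y² = 1, i.e., x² = 204y² + 1.
Try successive y values:
y = 1: x² = 204·1² + 1 = 205, not a perfect square
y = 2: x² = 204·2² + 1 = 817, not a perfect square
y = 3: x² = 204·3² + 1 = 1837, not a perfect square
... continuing the search (or via continued fractions) ...
y = 350: x² = 204·350² + 1 = 24990001, x = 4999 ✓

Verify: 4999² - 204·350² = 24990001 - 24990000 = 1 ✓

x = 4999, y = 350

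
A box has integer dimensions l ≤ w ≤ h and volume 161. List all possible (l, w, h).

Iterate l from 1 to ⌊161^(1/3)⌋. For each l dividing 161, iterate w ≥ l with w dividing 161/l, and set h = 161/(l·w).
Triples found (2): (1×1×161), (1×7×23)

(1×1×161), (1×7×23)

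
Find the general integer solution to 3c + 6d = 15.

Step 1: Compute gcd(3, 6) = 3.
Since 3 divides 15, solutions exist.

Step 2: Find a particular solution using extended Euclidean algorithm.
We get c₀ = 5, d₀ = 0.
Check: 3*5 + 6*0 = 15 = 15 ✓

Step 3: Write the general solution.
c = 5 + (6/3)t = 5 + 2t
d = 0 - (3/3)t = 0 - 1t
for any integer t.

c = 5 + 2t, d = 0 - 1t for integer t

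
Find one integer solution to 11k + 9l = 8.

Step 1: Check solvability.
gcd(11, 9) = 1
Since 1 divides 8, solutions exist.

Step 2: Apply extended Euclidean algorithm to find gcd.
We find integers such that 11*x0 + 9*y0 = 1

Step 3: Scale the particular solution.
Multiply by 8/1 = 8:
k = -32, l = 40

Step 4: Verify.
11*(-32) + 9*(40) = 8 = 8 ✓

k = -32, l = 40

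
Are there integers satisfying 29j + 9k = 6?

Step 1: Compute gcd(29, 9).
gcd(29, 9) = 1

Step 2: Check divisibility.
Does 1 divide 6? 6 = 1 x 6, so yes.

By the theorem on linear Diophantine equations, 29j + 9k = 6 has integer solutions if and only if gcd(29, 9) divides 6. Since 1 | 6, solutions exist.

Yes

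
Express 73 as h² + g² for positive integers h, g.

We need to find integers h, g > 0 such that h² + g² = 73.
Trying h = 3: g² = 73 - 3² = 73 - 9 = 64
g = 8
Check: 3² + 8² = 9 + 64 = 73 ✓

73 = 3² + 8²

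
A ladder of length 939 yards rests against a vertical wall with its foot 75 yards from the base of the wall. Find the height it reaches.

The ladder, wall, and ground form a right triangle with hypotenuse 939 and one leg 75.
By the Pythagorean theorem: h² = 939² - 75² = 881721 - 5625 = 876096
h = √876096 = 936 yards

936 yards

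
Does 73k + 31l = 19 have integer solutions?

Step 1: Compute gcd(73, 31).
gcd(73, 31) = 1

Step 2: Check divisibility.
Does 1 divide 19? 19 = 1 x 19, so yes.

By the theorem on linear Diophantine equations, 73k + 31l = 19 has integer solutions if and only if gcd(73, 31) divides 19. Since 1 | 19, solutions exist.

Yes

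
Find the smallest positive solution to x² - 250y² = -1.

We need x² = 250y² - 1. Try successive y:
y = 1: x² = 250·1² - 1 = 249, not a perfect square
y = 2: x² = 250·2² - 1 = 999, not a perfect square
y = 3: x² = 250·3² - 1 = 2249, not a perfect square
...
y = 281: x² = 250·281² - 1 = 19740249 = 4443² ✓
Check: 4443² - 250·281² = 19740249 - 19740250 = -1 ✓

x = 4443, y = 281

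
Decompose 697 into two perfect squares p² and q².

We need to find integers p, q > 0 such that p² + q² = 697.
Trying p = 11: q² = 697 - 11² = 697 - 121 = 576
q = 24
Check: 11² + 24² = 121 + 576 = 697 ✓

697 = 11² + 24²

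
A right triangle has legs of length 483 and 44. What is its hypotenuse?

c² = a² + b² = 483² + 44² = 233289 + 1936 = 235225
c = 485

485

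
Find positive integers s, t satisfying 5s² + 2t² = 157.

Try small values of s and check whether (157 - 5s²)/2 is a perfect square.
s = 5: 5·5² = 125, so 2t² = 157 - 125 = 32, giving t² = 16, t = 4.
Check: 5·5² + 2·4² = 125 + 32 = 157 ✓

s = 5, t = 4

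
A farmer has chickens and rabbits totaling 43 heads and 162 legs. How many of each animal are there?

Let c = chickens, r = rabbits.
Heads: c + r = 43
Legs: 2c + 4r = 162
From the first equation, c = 43 - r. Substitute:
2(43 - r) + 4r = 162
86 + 2r = 162
r = (162 - 86)/2 = 38
c = 43 - 38 = 5

Chickens: 5, Rabbits: 38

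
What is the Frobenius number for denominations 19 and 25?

For two coprime denominations a and b, the Frobenius number (largest value not representable as a non-negative combination) is ab - a - b.
Here gcd(19, 25) = 1, so they are coprime.
F(19, 25) = 19·25 - 19 - 25 = 475 - 44 = 431

431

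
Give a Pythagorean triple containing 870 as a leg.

We need the other leg and hypotenuse such that 870² + x² = c².
Take x = 616, c = 1066: 870² + 616² = 756900 + 379456 = 1136356 = 1066² ✓
Triple: (870, 616, 1066)

(870, 616, 1066)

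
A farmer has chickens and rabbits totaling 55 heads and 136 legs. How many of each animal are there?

Let c = chickens, r = rabbits.
Heads: c + r = 55
Legs: 2c + 4r = 136
From the first equation, c = 55 - r. Substitute:
2(55 - r) + 4r = 136
110 + 2r = 136
r = (136 - 110)/2 = 13
c = 55 - 13 = 42

Chickens: 42, Rabbits: 13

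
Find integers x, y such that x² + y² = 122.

We need to find integers x, y > 0 such that x² + y² = 122.
Trying x = 1: y² = 122 - 1² = 122 - 1 = 121
y = 11
Check: 1² + 11² = 1 + 121 = 122 ✓

122 = 1² + 11²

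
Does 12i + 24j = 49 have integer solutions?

Step 1: Compute gcd(12, 24).
gcd(12, 24) = 12

Step 2: Check divisibility.
Does 12 divide 49? 49 = 12 x 4 + 1, so no.

By the theorem on linear Diophantine equations, 12i + 24j = 49 has integer solutions if and only if gcd(12, 24) divides 49. Since 12 does not divide 49, no solutions exist.

No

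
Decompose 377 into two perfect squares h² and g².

We need to find integers h, g > 0 such that h² + g² = 377.
Trying h = 4: g² = 377 - 4² = 377 - 16 = 361
g = 19
Check: 4² + 19² = 16 + 361 = 377 ✓

377 = 4² + 19²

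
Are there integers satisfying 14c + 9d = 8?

Step 1: Compute gcd(14, 9).
gcd(14, 9) = 1

Step 2: Check divisibility.
Does 1 divide 8? 8 = 1 x 8, so yes.

By the theorem on linear Diophantine equations, 14c + 9d = 8 has integer solutions if and only if gcd(14, 9) divides 8. Since 1 | 8, solutions exist.

Yes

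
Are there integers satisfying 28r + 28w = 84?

Step 1: Compute gcd(28, 28).
gcd(28, 28) = 28

Step 2: Check divisibility.
Does 28 divide 84? 84 = 28 x 3, so yes.

By the theorem on linear Diophantine equations, 28r + 28w = 84 has integer solutions if and only if gcd(28, 28) divides 84. Since 28 | 84, solutions exist.

Yes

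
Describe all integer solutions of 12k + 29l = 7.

Step 1: Compute gcd(12, 29) = 1.
Since 1 divides 7, solutions exist.

Step 2: Find a particular solution using extended Euclidean algorithm.
We get k₀ = -84, l₀ = 35.
Check: 12*-84 + 29*35 = 7 = 7 ✓

Step 3: Write the general solution.
k = -84 + (29/1)t = -84 + 29t
l = 35 - (12/1)t = 35 - 12t
for any integer t.

k = -84 + 29t, l = 35 - 12t for integer t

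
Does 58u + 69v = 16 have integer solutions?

Step 1: Compute gcd(58, 69).
gcd(58, 69) = 1

Step 2: Check divisibility.
Does 1 divide 16? 16 = 1 x 16, so yes.

By the theorem on linear Diophantine equations, 58u + 69v = 16 has integer solutions if and only if gcd(58, 69) divides 16. Since 1 | 16, solutions exist.

Yes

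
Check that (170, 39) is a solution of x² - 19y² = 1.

Compute x² = 170² = 28900
Compute 19y² = 19·39² = 19·1521 = 28899
x² - 19y² = 28900 - 28899 = 1
Since this equals 1, (170, 39) is a solution.

Yes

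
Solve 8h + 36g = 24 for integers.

Step 1: Check solvability.
gcd(8, 36) = 4
Since 4 divides 24, solutions exist.

Step 2: Apply extended Euclidean algorithm to find gcd.
We find integers such that 8*x0 + 36*y0 = 4

Step 3: Scale the particular solution.
Multiply by 24/4 = 6:
h = -24, g = 6

Step 4: Verify.
8*(-24) + 36*(6) = 24 = 24 ✓

h = -24, g = 6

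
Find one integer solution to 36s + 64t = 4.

Step 1: Check solvability.
gcd(36, 64) = 4
Since 4 divides 4, solutions exist.

Step 2: Apply extended Euclidean algorithm to find gcd.
We find integers such that 36*x0 + 64*y0 = 4

Step 3: Scale the particular solution.
Multiply by 4/4 = 1:
s = -7, t = 4

Step 4: Verify.
36*(-7) + 64*(4) = 4 = 4 ✓

s = -7, t = 4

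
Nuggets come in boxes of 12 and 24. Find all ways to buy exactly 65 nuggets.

We need non-negative integers (x, y) with 12x + 24y = 65.
For each x in 0..5, check if 65 - 12x is a non-negative multiple of 24.
No x yields an integer y ≥ 0.

No solution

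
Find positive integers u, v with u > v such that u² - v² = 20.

Factor: u² - v² = (u+v)(u-v) = 20.
We need two factors of 20 with the same parity.
Use u+v = 10 and u-v = 2 (product 10·2 = 20).
Adding: 2u = 12, so u = 6.
Subtracting: 2v = 8, so v = 4.
Check: 6² - 4² = 36 - 16 = 20 ✓

u = 6, v = 4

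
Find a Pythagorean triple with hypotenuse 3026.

We need a² + b² = 3026² = 9156676.
Trying: 110² + 3024² = 12100 + 9144576 = 9156676 ✓

(110, 3024, 3026)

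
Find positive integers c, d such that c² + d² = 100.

Search for c with 100 - c² a perfect square.
c = 6: 100 - 6² = 100 - 36 = 64 = 8² ✓
So c = 6, d = 8.

c = 6, d = 8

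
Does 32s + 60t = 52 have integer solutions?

Step 1: Compute gcd(32, 60).
gcd(32, 60) = 4

Step 2: Check divisibility.
Does 4 divide 52? 52 = 4 x 13, so yes.

By the theorem on linear Diophantine equations, 32s + 60t = 52 has integer solutions if and only if gcd(32, 60) divides 52. Since 4 | 52, solutions exist.

Yes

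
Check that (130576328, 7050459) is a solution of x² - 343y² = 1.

Compute x² = 130576328² = 17050177433963584
Compute 343y² = 343·7050459² = 343·49708972110681 = 17050177433963583
x² - 343y² = 17050177433963584 - 17050177433963583 = 1
Since this equals 1, (130576328, 7050459) is a solution.

Yes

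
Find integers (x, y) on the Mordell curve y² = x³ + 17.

Try small integer x values and check whether x³ + 17 is a perfect square.
x = 8: x³ + 17 = 8³ + 17 = 512 + 17 = 529
Is 529 a perfect square? 23² = 529 ✓
So (x, y) = (8, 23) is a solution.

x = 8, y = 23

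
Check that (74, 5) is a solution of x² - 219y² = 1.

Compute x² = 74² = 5476
Compute 219y² = 219·5² = 219·25 = 5475
x² - 219y² = 5476 - 5475 = 1
Since this equals 1, (74, 5) is a solution.

Yes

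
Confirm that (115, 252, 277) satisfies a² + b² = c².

Compute a² + b² = 115² + 252² = 13225 + 63504 = 76729
Compute c² = 277² = 76729
Since 76729 = 76729, confirmed.

Yes, it is a Pythagorean triple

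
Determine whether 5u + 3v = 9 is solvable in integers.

Step 1: Compute gcd(5, 3).
gcd(5, 3) = 1

Step 2: Check divisibility.
Does 1 divide 9? 9 = 1 x 9, so yes.

By the theorem on linear Diophantine equations, 5u + 3v = 9 has integer solutions if and only if gcd(5, 3) divides 9. Since 1 | 9, solutions exist.

Yes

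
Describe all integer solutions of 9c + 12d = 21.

Step 1: Compute gcd(9, 12) = 3.
Since 3 divides 21, solutions exist.

Step 2: Find a particular solution using extended Euclidean algorithm.
We get c₀ = -7, d₀ = 7.
Check: 9*-7 + 12*7 = 21 = 21 ✓

Step 3: Write the general solution.
c = -7 + (12/3)t = -7 + 4t
d = 7 - (9/3)t = 7 - 3t
for any integer t.

c = -7 + 4t, d = 7 - 3t for integer t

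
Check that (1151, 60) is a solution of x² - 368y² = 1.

Compute x² = 1151² = 1324801
Compute 368y² = 368·60² = 368·3600 = 1324800
x² - 368y² = 1324801 - 1324800 = 1
Since this equals 1, (1151, 60) is a solution.

Yes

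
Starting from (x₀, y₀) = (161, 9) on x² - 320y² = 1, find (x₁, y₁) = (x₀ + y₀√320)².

Solutions to x² - Dy² = 1 are generated by powers of (x₀ + y₀√D).
The next solution satisfies x₁ + y₁√320 = (x₀ + y₀√320)², giving:
x₁ = x₀² + 320y₀² = 161² + 320·9² = 25921 + 25920 = 51841
y₁ = 2x₀y₀ = 2·161·9 = 2898

Verify: 51841² - 320·2898² = 2687489281 - 2687489280 = 1 ✓

x = 51841, y = 2898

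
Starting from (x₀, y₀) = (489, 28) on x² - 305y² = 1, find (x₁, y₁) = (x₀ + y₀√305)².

Solutions to x² - Dy² = 1 are generated by powers of (x₀ + y₀√D).
The next solution satisfies x₁ + y₁√305 = (x₀ + y₀√305)², giving:
x₁ = x₀² + 305y₀² = 489² + 305·28² = 239121 + 239120 = 478241
y₁ = 2x₀y₀ = 2·489·28 = 27384

Verify: 478241² - 305·27384² = 228714454081 - 228714454080 = 1 ✓

x = 478241, y = 27384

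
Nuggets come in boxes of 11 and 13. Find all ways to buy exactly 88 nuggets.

We need non-negative integers (x, y) with 11x + 13y = 88.
For each x in 0..8, check if 88 - 11x is a non-negative multiple of 13.
x = 8: 13y = 0, y = 0 ✓

(8 boxes of 11, 0 boxes of 13)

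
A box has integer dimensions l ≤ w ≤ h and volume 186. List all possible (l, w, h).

Iterate l from 1 to ⌊186^(1/3)⌋. For each l dividing 186, iterate w ≥ l with w dividing 186/l, and set h = 186/(l·w).
Triples found (5): (1×1×186), (1×2×93), (1×3×62), (1×6×31), (2×3×31)

(1×1×186), (1×2×93), (1×3×62), (1×6×31), (2×3×31)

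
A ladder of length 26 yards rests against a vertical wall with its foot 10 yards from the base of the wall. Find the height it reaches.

The ladder, wall, and ground form a right triangle with hypotenuse 26 and one leg 10.
By the Pythagorean theorem: h² = 26² - 10² = 676 - 100 = 576
h = √576 = 24 yards

24 yards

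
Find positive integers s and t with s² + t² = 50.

We need to find integers s, t > 0 such that s² + t² = 50.
Trying s = 1: t² = 50 - 1² = 50 - 1 = 49
t = 7
Check: 1² + 7² = 1 + 49 = 50 ✓

50 = 1² + 7²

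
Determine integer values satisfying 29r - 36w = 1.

Step 1: Check solvability.
gcd(29, 36) = 1
Since 1 divides 1, solutions exist.

Step 2: Apply extended Euclidean algorithm to find gcd.
We find integers such that 29*x0 + 36*y0 = 1

Step 3: Scale the particular solution.
Multiply by 1/1 = 1:
r = 5, w = 4

Step 4: Verify.
29*(5) - 36*(4) = 1 = 1 ✓

r = 5, w = 4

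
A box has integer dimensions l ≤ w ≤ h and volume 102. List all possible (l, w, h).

Iterate l from 1 to ⌊102^(1/3)⌋. For each l dividing 102, iterate w ≥ l with w dividing 102/l, and set h = 102/(l·w).
Triples found (5): (1×1×102), (1×2×51), (1×3×34), (1×6×17), (2×3×17)

(1×1×102), (1×2×51), (1×3×34), (1×6×17), (2×3×17)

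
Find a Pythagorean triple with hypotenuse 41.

We need a² + b² = 41² = 1681.
Trying: 9² + 40² = 81 + 1600 = 1681 ✓

(9, 40, 41)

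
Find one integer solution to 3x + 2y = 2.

Step 1: Check solvability.
gcd(3, 2) = 1
Since 1 divides 2, solutions exist.

Step 2: Apply extended Euclidean algorithm to find gcd.
We find integers such that 3*x0 + 2*y0 = 1

Step 3: Scale the particular solution.
Multiply by 2/1 = 2:
x = 2, y = -2

Step 4: Verify.
3*(2) + 2*(-2) = 2 = 2 ✓

x = 2, y = -2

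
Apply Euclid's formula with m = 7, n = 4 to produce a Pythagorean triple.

a = m² - n² = 7² - 4² = 49 - 16 = 33
b = 2mn = 2·7·4 = 56
c = m² + n² = 49 + 16 = 65
Verify: 33² + 56² = 1089 + 3136 = 4225 = 65² ✓

(33, 56, 65)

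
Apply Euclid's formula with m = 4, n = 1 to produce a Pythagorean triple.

a = m² - n² = 4² - 1² = 16 - 1 = 15
b = 2mn = 2·4·1 = 8
c = m² + n² = 16 + 1 = 17
Verify: 15² + 8² = 225 + 64 = 289 = 17² ✓

(15, 8, 17)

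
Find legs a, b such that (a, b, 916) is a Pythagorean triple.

We need a² + b² = 916² = 839056.
Trying: 884² + 240² = 781456 + 57600 = 839056 ✓

(884, 240, 916)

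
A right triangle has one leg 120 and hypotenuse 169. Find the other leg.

a² = c² - b² = 28561 - 14400 = 14161
a = 119

119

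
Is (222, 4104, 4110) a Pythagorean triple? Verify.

Compute a² + b² = 222² + 4104² = 49284 + 16842816 = 16892100
Compute c² = 4110² = 16892100
Since 16892100 = 16892100, confirmed.

Yes, it is a Pythagorean triple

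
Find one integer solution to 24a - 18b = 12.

Step 1: Check solvability.
gcd(24, 18) = 6
Since 6 divides 12, solutions exist.

Step 2: Apply extended Euclidean algorithm to find gcd.
We find integers such that 24*x0 + 18*y0 = 6

Step 3: Scale the particular solution.
Multiply by 12/6 = 2:
a = 2, b = 2

Step 4: Verify.
24*(2) - 18*(2) = 12 = 12 ✓

a = 2, b = 2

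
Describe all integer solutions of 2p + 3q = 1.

Step 1: Compute gcd(2, 3) = 1.
Since 1 divides 1, solutions exist.

Step 2: Find a particular solution using extended Euclidean algorithm.
We get p₀ = -1, q₀ = 1.
Check: 2*-1 + 3*1 = 1 = 1 ✓

Step 3: Write the general solution.
p = -1 + (3/1)t = -1 + 3t
q = 1 - (2/1)t = 1 - 2t
for any integer t.

p = -1 + 3t, q = 1 - 2t for integer t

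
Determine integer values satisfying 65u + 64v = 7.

Step 1: Check solvability.
gcd(65, 64) = 1
Since 1 divides 7, solutions exist.

Step 2: Apply extended Euclidean algorithm to find gcd.
We find integers such that 65*x0 + 64*y0 = 1

Step 3: Scale the particular solution.
Multiply by 7/1 = 7:
u = 7, v = -7

Step 4: Verify.
65*(7) + 64*(-7) = 7 = 7 ✓

u = 7, v = -7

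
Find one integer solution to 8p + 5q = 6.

Step 1: Check solvability.
gcd(8, 5) = 1
Since 1 divides 6, solutions exist.

Step 2: Apply extended Euclidean algorithm to find gcd.
We find integers such that 8*x0 + 5*y0 = 1

Step 3: Scale the particular solution.
Multiply by 6/1 = 6:
p = 12, q = -18

Step 4: Verify.
8*(12) + 5*(-18) = 6 = 6 ✓

p = 12, q = -18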